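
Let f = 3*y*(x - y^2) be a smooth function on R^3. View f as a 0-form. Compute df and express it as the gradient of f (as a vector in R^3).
df = (3*y) dx + (3*x - 9*y^2) dy + (0) dz; grad f = (3*y, 3*x - 9*y^2, 0)

For a 0-form f, d f = (∂f/∂x) dx + (∂f/∂y) dy + (∂f/∂z) dz. The components of the vector representation are exactly the entries of grad f in Cartesian coordinates:
  ∂f/∂x = 3*y
  ∂f/∂y = 3*x - 9*y^2
  ∂f/∂z = 0.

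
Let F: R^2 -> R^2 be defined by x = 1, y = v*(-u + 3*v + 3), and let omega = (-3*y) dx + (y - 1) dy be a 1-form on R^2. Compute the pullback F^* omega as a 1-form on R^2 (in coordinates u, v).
F^* omega = (v*(u*v - 3*v^2 - 3*v + 1)) du + (u^2*v - 9*u*v^2 - 6*u*v + u + 18*v^3 + 27*v^2 + 3*v - 3) dv

Using F^*(f dg) = (f ∘ F) d(g ∘ F), substitute each coordinate x_i by F_i(u, v) in f_i, and replace dx_i by d F_i = (∂F_i/∂u) du + (∂F_i/∂v) dv.
  For the x component: f_1(F) = 3*v*(u - 3*v - 3); d F_1 = (0) du + (0) dv
  For the y component: f_2(F) = -u*v + 3*v^2 + 3*v - 1; d F_2 = (-v) du + (-u + 6*v + 3) dv
Combining and collecting du, dv coefficients:
  coeff of du: v*(u*v - 3*v^2 - 3*v + 1)
  coeff of dv: u^2*v - 9*u*v^2 - 6*u*v + u + 18*v^3 + 27*v^2 + 3*v - 3
F^* omega = (v*(u*v - 3*v^2 - 3*v + 1)) du + (u^2*v - 9*u*v^2 - 6*u*v + u + 18*v^3 + 27*v^2 + 3*v - 3) dv.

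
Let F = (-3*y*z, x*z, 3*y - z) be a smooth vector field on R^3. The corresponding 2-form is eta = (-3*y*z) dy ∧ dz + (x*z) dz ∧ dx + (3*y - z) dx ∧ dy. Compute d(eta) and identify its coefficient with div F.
d(eta) = (-1) dx ∧ dy ∧ dz; div F = -1

For a 2-form in R^3 of the form above, applying d gives a 3-form with coefficient ∂P/∂x + ∂Q/∂y + ∂R/∂z:
  ∂P/∂x = 0
  ∂Q/∂y = 0
  ∂R/∂z = -1
Sum = -1, which is exactly div F.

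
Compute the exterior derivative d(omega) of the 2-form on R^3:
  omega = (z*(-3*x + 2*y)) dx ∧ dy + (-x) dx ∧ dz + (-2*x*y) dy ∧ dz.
d(omega) = (-3*x) dx ∧ dy ∧ dz

For a 2-form omega = sum_{i<j} g_{ij} dx_i ∧ dx_j, the exterior derivative is
  d(omega) = sum_{i<j} d(g_{ij}) ∧ dx_i ∧ dx_j = sum_{i<j, k} (∂g_{ij}/∂x_k) dx_k ∧ dx_i ∧ dx_j.
Expand each term, using dx_k ∧ dx_i ∧ dx_j = sgn(permutation) dx_{(a)} ∧ dx_{(b)} ∧ dx_{(c)} with (a < b < c) sorted:
  d(z*(-3*x + 2*y)) includes (∂/∂z)(z*(-3*x + 2*y)) dz = (-3*x + 2*y) dz, which multiplied by dx ∧ dy gives (-3*x + 2*y) dx ∧ dy ∧ dz
  d(-2*x*y) includes (∂/∂x)(-2*x*y) dx = (-2*y) dx, which multiplied by dy ∧ dz gives (-2*y) dx ∧ dy ∧ dz
Collecting like 3-forms: d(omega) = (-3*x) dx ∧ dy ∧ dz.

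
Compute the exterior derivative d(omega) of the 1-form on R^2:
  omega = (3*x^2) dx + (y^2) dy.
d(omega) = 0

For a 1-form omega = sum_i f_i dx_i, the exterior derivative is
  d(omega) = sum_{i < j} (∂f_j/∂x_i - ∂f_i/∂x_j) dx_i ∧ dx_j.

Assembling: d(omega) = 0.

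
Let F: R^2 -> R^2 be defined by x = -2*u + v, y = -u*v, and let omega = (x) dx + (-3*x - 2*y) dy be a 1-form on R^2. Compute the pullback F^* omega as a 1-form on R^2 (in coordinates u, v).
F^* omega = (-2*u*v^2 - 6*u*v + 4*u + 3*v^2 - 2*v) du + (-2*u^2*v - 6*u^2 + 3*u*v - 2*u + v) dv

Using F^*(f dg) = (f ∘ F) d(g ∘ F), substitute each coordinate x_i by F_i(u, v) in f_i, and replace dx_i by d F_i = (∂F_i/∂u) du + (∂F_i/∂v) dv.
  For the x component: f_1(F) = -2*u + v; d F_1 = (-2) du + (1) dv
  For the y component: f_2(F) = 2*u*v + 6*u - 3*v; d F_2 = (-v) du + (-u) dv
Combining and collecting du, dv coefficients:
  coeff of du: -2*u*v^2 - 6*u*v + 4*u + 3*v^2 - 2*v
  coeff of dv: -2*u^2*v - 6*u^2 + 3*u*v - 2*u + v
F^* omega = (-2*u*v^2 - 6*u*v + 4*u + 3*v^2 - 2*v) du + (-2*u^2*v - 6*u^2 + 3*u*v - 2*u + v) dv.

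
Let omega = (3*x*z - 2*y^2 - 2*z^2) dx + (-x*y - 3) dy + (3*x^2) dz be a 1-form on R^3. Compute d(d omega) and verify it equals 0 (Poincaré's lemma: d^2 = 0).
d(d omega) = 0

Step 1: d omega = sum_{i<j} (∂f_j/∂x_i - ∂f_i/∂x_j) dx_i ∧ dx_j:
  coeff of dx ∧ dy: 3*y
  coeff of dx ∧ dz: 3*x + 4*z
  coeff of dy ∧ dz: 0
Step 2: Apply d again to each 2-form coefficient. The only possible 3-form in R^3 is dx ∧ dy ∧ dz, with coefficient
  ∂(coeff of dy∧dz)/∂x - ∂(coeff of dx∧dz)/∂y + ∂(coeff of dx∧dy)/∂z
  = ∂/∂x (0) - ∂/∂y (3*x + 4*z) + ∂/∂z (3*y).
Each of these terms simplifies to sums of mixed partials that cancel in pairs. The result is 0 (by equality of mixed partials for smooth functions — Schwarz / Clairaut).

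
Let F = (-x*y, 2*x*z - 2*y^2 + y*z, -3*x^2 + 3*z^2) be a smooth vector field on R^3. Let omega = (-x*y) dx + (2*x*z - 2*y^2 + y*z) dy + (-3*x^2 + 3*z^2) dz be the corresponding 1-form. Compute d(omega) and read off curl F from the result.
d(omega) = (-2*x - y) dy ∧ dz + (6*x) dz ∧ dx + (x + 2*z) dx ∧ dy; curl F = (-2*x - y, 6*x, x + 2*z)

d omega = sum_{i<j} (∂f_j/∂x_i - ∂f_i/∂x_j) dx_i ∧ dx_j. Under the identification (dy ∧ dz, dz ∧ dx, dx ∧ dy) ↔ (e_x, e_y, e_z), the coefficients are exactly the components of curl F. Compute:
  ∂R/∂y - ∂Q/∂z = (0) - (2*x + y) = -2*x - y
  ∂P/∂z - ∂R/∂x = (0) - (-6*x) = 6*x
  ∂Q/∂x - ∂P/∂y = (2*z) - (-x) = x + 2*z.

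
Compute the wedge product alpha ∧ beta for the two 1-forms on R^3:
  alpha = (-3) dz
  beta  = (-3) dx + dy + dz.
alpha ∧ beta = (-9) dx ∧ dz + (3) dy ∧ dz

Distribute the wedge, using dx_i ∧ dx_j = -dx_j ∧ dx_i and dx_i ∧ dx_i = 0. For each pair (i, j) with i < j, the coefficient of dx_i ∧ dx_j in alpha ∧ beta is (alpha_i * beta_j - alpha_j * beta_i). Collecting: alpha ∧ beta = (-9) dx ∧ dz + (3) dy ∧ dz.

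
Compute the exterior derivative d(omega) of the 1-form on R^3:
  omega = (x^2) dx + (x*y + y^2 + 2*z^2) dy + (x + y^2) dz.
d(omega) = (y) dx ∧ dy + (1) dx ∧ dz + (2*y - 4*z) dy ∧ dz

For a 1-form omega = sum_i f_i dx_i, the exterior derivative is
  d(omega) = sum_{i < j} (∂f_j/∂x_i - ∂f_i/∂x_j) dx_i ∧ dx_j.
  coefficient of dx ∧ dy: ∂f_2/∂x - ∂f_1/∂y = ∂(x*y + y^2 + 2*z^2)/∂x - ∂(x^2)/∂y = y
  coefficient of dx ∧ dz: ∂f_3/∂x - ∂f_1/∂z = ∂(x + y^2)/∂x - ∂(x^2)/∂z = 1
  coefficient of dy ∧ dz: ∂f_3/∂y - ∂f_2/∂z = ∂(x + y^2)/∂y - ∂(x*y + y^2 + 2*z^2)/∂z = 2*y - 4*z
Assembling: d(omega) = (y) dx ∧ dy + (1) dx ∧ dz + (2*y - 4*z) dy ∧ dz.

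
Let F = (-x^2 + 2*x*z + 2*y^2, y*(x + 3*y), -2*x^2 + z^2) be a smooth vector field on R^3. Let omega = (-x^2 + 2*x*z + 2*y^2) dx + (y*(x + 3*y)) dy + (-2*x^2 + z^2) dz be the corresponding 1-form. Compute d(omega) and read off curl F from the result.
d(omega) = (0) dy ∧ dz + (6*x) dz ∧ dx + (-3*y) dx ∧ dy; curl F = (0, 6*x, -3*y)

d omega = sum_{i<j} (∂f_j/∂x_i - ∂f_i/∂x_j) dx_i ∧ dx_j. Under the identification (dy ∧ dz, dz ∧ dx, dx ∧ dy) ↔ (e_x, e_y, e_z), the coefficients are exactly the components of curl F. Compute:
  ∂R/∂y - ∂Q/∂z = (0) - (0) = 0
  ∂P/∂z - ∂R/∂x = (2*x) - (-4*x) = 6*x
  ∂Q/∂x - ∂P/∂y = (y) - (4*y) = -3*y.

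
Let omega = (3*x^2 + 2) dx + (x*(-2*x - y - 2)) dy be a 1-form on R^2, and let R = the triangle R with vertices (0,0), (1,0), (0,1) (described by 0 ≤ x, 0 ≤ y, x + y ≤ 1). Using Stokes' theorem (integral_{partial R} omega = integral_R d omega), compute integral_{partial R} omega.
integral_(partial R) omega = -11/6

Stokes: integral_partial_R omega = integral_R d omega with d omega = (∂Q/∂x - ∂P/∂y) dx ∧ dy.
  ∂Q/∂x = -4*x - y - 2
  ∂P/∂y = 0
  integrand = ∂Q/∂x - ∂P/∂y = -4*x - y - 2.
Integrating over R: integral_0^1 integral_0^{1-x} (-4*x - y - 2) dy dx = -11/6.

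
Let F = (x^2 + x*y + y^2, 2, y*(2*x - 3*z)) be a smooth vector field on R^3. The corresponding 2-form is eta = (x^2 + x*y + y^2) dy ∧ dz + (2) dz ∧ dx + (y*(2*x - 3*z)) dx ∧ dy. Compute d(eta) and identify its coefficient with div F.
d(eta) = (2*x - 2*y) dx ∧ dy ∧ dz; div F = 2*x - 2*y

For a 2-form in R^3 of the form above, applying d gives a 3-form with coefficient ∂P/∂x + ∂Q/∂y + ∂R/∂z:
  ∂P/∂x = 2*x + y
  ∂Q/∂y = 0
  ∂R/∂z = -3*y
Sum = 2*x - 2*y, which is exactly div F.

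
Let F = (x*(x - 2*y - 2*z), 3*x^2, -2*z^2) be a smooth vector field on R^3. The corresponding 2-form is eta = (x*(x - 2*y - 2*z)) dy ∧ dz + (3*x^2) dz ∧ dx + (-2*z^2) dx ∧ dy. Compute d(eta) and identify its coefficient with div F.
d(eta) = (2*x - 2*y - 6*z) dx ∧ dy ∧ dz; div F = 2*x - 2*y - 6*z

For a 2-form in R^3 of the form above, applying d gives a 3-form with coefficient ∂P/∂x + ∂Q/∂y + ∂R/∂z:
  ∂P/∂x = 2*x - 2*y - 2*z
  ∂Q/∂y = 0
  ∂R/∂z = -4*z
Sum = 2*x - 2*y - 6*z, which is exactly div F.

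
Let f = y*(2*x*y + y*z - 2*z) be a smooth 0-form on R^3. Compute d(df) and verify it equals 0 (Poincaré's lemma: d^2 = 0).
d(df) = 0

Step 1: df = sum_i (∂f/∂x_i) dx_i = (2*y^2) dx + (4*x*y + 2*y*z - 2*z) dy + (y*(y - 2)) dz.
Step 2: Apply d again. Using the 1-form formula, the coefficient of dx ∧ dy in d(df) is ∂^2 f/∂x ∂y - ∂^2 f/∂y ∂x = (4*y) - (4*y) = 0 (equality of mixed partials for smooth f).
Similarly for dx ∧ dz and dy ∧ dz — all coefficients vanish. So d(df) = 0.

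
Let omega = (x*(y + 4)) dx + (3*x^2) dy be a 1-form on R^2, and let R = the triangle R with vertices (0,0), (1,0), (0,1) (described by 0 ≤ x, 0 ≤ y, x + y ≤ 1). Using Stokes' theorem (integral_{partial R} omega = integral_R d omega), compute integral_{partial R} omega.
integral_(partial R) omega = 5/6

Stokes: integral_partial_R omega = integral_R d omega with d omega = (∂Q/∂x - ∂P/∂y) dx ∧ dy.
  ∂Q/∂x = 6*x
  ∂P/∂y = x
  integrand = ∂Q/∂x - ∂P/∂y = 5*x.
Integrating over R: integral_0^1 integral_0^{1-x} (5*x) dy dx = 5/6.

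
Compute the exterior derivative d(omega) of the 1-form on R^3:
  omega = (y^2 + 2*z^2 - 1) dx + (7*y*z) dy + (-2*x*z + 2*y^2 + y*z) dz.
d(omega) = (-2*y) dx ∧ dy + (-6*z) dx ∧ dz + (-3*y + z) dy ∧ dz

For a 1-form omega = sum_i f_i dx_i, the exterior derivative is
  d(omega) = sum_{i < j} (∂f_j/∂x_i - ∂f_i/∂x_j) dx_i ∧ dx_j.
  coefficient of dx ∧ dy: ∂f_2/∂x - ∂f_1/∂y = ∂(7*y*z)/∂x - ∂(y^2 + 2*z^2 - 1)/∂y = -2*y
  coefficient of dx ∧ dz: ∂f_3/∂x - ∂f_1/∂z = ∂(-2*x*z + 2*y^2 + y*z)/∂x - ∂(y^2 + 2*z^2 - 1)/∂z = -6*z
  coefficient of dy ∧ dz: ∂f_3/∂y - ∂f_2/∂z = ∂(-2*x*z + 2*y^2 + y*z)/∂y - ∂(7*y*z)/∂z = -3*y + z
Assembling: d(omega) = (-2*y) dx ∧ dy + (-6*z) dx ∧ dz + (-3*y + z) dy ∧ dz.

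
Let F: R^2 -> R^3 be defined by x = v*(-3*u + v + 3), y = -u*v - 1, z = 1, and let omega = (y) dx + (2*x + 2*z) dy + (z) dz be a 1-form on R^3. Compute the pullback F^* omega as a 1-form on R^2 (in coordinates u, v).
F^* omega = (v*(9*u*v - 2*v^2 - 6*v + 1)) du + (9*u^2*v - 4*u*v^2 - 9*u*v + u - 2*v - 3) dv

Using F^*(f dg) = (f ∘ F) d(g ∘ F), substitute each coordinate x_i by F_i(u, v) in f_i, and replace dx_i by d F_i = (∂F_i/∂u) du + (∂F_i/∂v) dv.
  For the x component: f_1(F) = -u*v - 1; d F_1 = (-3*v) du + (-3*u + 2*v + 3) dv
  For the y component: f_2(F) = -6*u*v + 2*v^2 + 6*v + 2; d F_2 = (-v) du + (-u) dv
  For the z component: f_3(F) = 1; d F_3 = (0) du + (0) dv
Combining and collecting du, dv coefficients:
  coeff of du: v*(9*u*v - 2*v^2 - 6*v + 1)
  coeff of dv: 9*u^2*v - 4*u*v^2 - 9*u*v + u - 2*v - 3
F^* omega = (v*(9*u*v - 2*v^2 - 6*v + 1)) du + (9*u^2*v - 4*u*v^2 - 9*u*v + u - 2*v - 3) dv.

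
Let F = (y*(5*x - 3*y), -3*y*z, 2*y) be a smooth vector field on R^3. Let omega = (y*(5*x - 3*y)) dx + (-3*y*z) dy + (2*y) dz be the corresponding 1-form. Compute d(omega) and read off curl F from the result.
d(omega) = (3*y + 2) dy ∧ dz + (0) dz ∧ dx + (-5*x + 6*y) dx ∧ dy; curl F = (3*y + 2, 0, -5*x + 6*y)

d omega = sum_{i<j} (∂f_j/∂x_i - ∂f_i/∂x_j) dx_i ∧ dx_j. Under the identification (dy ∧ dz, dz ∧ dx, dx ∧ dy) ↔ (e_x, e_y, e_z), the coefficients are exactly the components of curl F. Compute:
  ∂R/∂y - ∂Q/∂z = (2) - (-3*y) = 3*y + 2
  ∂P/∂z - ∂R/∂x = (0) - (0) = 0
  ∂Q/∂x - ∂P/∂y = (0) - (5*x - 6*y) = -5*x + 6*y.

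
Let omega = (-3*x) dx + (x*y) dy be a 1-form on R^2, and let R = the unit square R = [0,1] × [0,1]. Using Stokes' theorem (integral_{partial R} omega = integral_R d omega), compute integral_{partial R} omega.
integral_(partial R) omega = 1/2

Stokes: integral_partial_R omega = integral_R d omega with d omega = (∂Q/∂x - ∂P/∂y) dx ∧ dy.
  ∂Q/∂x = y
  ∂P/∂y = 0
  integrand = ∂Q/∂x - ∂P/∂y = y.
Integrating over R: integral_0^1 integral_0^1 (y) dx dy = 1/2.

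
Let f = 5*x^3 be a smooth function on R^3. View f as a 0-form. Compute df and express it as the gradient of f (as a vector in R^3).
df = (15*x^2) dx + (0) dy + (0) dz; grad f = (15*x^2, 0, 0)

For a 0-form f, d f = (∂f/∂x) dx + (∂f/∂y) dy + (∂f/∂z) dz. The components of the vector representation are exactly the entries of grad f in Cartesian coordinates:
  ∂f/∂x = 15*x^2
  ∂f/∂y = 0
  ∂f/∂z = 0.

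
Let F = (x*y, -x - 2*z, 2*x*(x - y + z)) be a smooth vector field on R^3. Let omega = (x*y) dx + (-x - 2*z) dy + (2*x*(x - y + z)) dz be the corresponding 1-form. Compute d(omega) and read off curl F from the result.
d(omega) = (2 - 2*x) dy ∧ dz + (-4*x + 2*y - 2*z) dz ∧ dx + (-x - 1) dx ∧ dy; curl F = (2 - 2*x, -4*x + 2*y - 2*z, -x - 1)

d omega = sum_{i<j} (∂f_j/∂x_i - ∂f_i/∂x_j) dx_i ∧ dx_j. Under the identification (dy ∧ dz, dz ∧ dx, dx ∧ dy) ↔ (e_x, e_y, e_z), the coefficients are exactly the components of curl F. Compute:
  ∂R/∂y - ∂Q/∂z = (-2*x) - (-2) = 2 - 2*x
  ∂P/∂z - ∂R/∂x = (0) - (4*x - 2*y + 2*z) = -4*x + 2*y - 2*z
  ∂Q/∂x - ∂P/∂y = (-1) - (x) = -x - 1.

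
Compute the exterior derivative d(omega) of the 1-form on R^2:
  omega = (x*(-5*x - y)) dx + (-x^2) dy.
d(omega) = (-x) dx ∧ dy

For a 1-form omega = sum_i f_i dx_i, the exterior derivative is
  d(omega) = sum_{i < j} (∂f_j/∂x_i - ∂f_i/∂x_j) dx_i ∧ dx_j.
  coefficient of dx ∧ dy: ∂f_2/∂x - ∂f_1/∂y = ∂(-x^2)/∂x - ∂(x*(-5*x - y))/∂y = -x
Assembling: d(omega) = (-x) dx ∧ dy.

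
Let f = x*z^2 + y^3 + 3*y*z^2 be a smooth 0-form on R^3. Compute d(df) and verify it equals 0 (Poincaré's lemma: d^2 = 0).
d(df) = 0

Step 1: df = sum_i (∂f/∂x_i) dx_i = (z^2) dx + (3*y^2 + 3*z^2) dy + (2*z*(x + 3*y)) dz.
Step 2: Apply d again. Using the 1-form formula, the coefficient of dx ∧ dy in d(df) is ∂^2 f/∂x ∂y - ∂^2 f/∂y ∂x = (0) - (0) = 0 (equality of mixed partials for smooth f).
Similarly for dx ∧ dz and dy ∧ dz — all coefficients vanish. So d(df) = 0.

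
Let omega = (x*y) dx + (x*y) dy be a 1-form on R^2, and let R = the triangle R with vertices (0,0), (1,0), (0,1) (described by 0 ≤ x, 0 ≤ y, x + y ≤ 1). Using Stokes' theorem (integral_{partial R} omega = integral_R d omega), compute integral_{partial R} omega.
integral_(partial R) omega = 0

Stokes: integral_partial_R omega = integral_R d omega with d omega = (∂Q/∂x - ∂P/∂y) dx ∧ dy.
  ∂Q/∂x = y
  ∂P/∂y = x
  integrand = ∂Q/∂x - ∂P/∂y = -x + y.
Integrating over R: integral_0^1 integral_0^{1-x} (-x + y) dy dx = 0.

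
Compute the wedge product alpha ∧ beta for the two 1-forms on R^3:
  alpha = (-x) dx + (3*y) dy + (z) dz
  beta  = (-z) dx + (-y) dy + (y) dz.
alpha ∧ beta = (y*(x + 3*z)) dx ∧ dy + (-x*y + z^2) dx ∧ dz + (y*(3*y + z)) dy ∧ dz

Distribute the wedge, using dx_i ∧ dx_j = -dx_j ∧ dx_i and dx_i ∧ dx_i = 0. For each pair (i, j) with i < j, the coefficient of dx_i ∧ dx_j in alpha ∧ beta is (alpha_i * beta_j - alpha_j * beta_i). Collecting: alpha ∧ beta = (y*(x + 3*z)) dx ∧ dy + (-x*y + z^2) dx ∧ dz + (y*(3*y + z)) dy ∧ dz.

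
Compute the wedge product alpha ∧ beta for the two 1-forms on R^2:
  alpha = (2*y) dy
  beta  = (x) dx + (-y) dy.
alpha ∧ beta = (-2*x*y) dx ∧ dy

Distribute the wedge, using dx_i ∧ dx_j = -dx_j ∧ dx_i and dx_i ∧ dx_i = 0. For each pair (i, j) with i < j, the coefficient of dx_i ∧ dx_j in alpha ∧ beta is (alpha_i * beta_j - alpha_j * beta_i). Collecting: alpha ∧ beta = (-2*x*y) dx ∧ dy.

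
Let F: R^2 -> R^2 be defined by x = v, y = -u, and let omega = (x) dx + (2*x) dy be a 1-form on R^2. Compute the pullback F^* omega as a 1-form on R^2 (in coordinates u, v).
F^* omega = (-2*v) du + (v) dv

Using F^*(f dg) = (f ∘ F) d(g ∘ F), substitute each coordinate x_i by F_i(u, v) in f_i, and replace dx_i by d F_i = (∂F_i/∂u) du + (∂F_i/∂v) dv.
  For the x component: f_1(F) = v; d F_1 = (0) du + (1) dv
  For the y component: f_2(F) = 2*v; d F_2 = (-1) du + (0) dv
Combining and collecting du, dv coefficients:
  coeff of du: -2*v
  coeff of dv: v
F^* omega = (-2*v) du + (v) dv.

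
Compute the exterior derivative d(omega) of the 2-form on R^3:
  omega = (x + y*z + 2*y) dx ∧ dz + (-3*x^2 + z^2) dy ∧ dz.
d(omega) = (-6*x - z - 2) dx ∧ dy ∧ dz

For a 2-form omega = sum_{i<j} g_{ij} dx_i ∧ dx_j, the exterior derivative is
  d(omega) = sum_{i<j} d(g_{ij}) ∧ dx_i ∧ dx_j = sum_{i<j, k} (∂g_{ij}/∂x_k) dx_k ∧ dx_i ∧ dx_j.
Expand each term, using dx_k ∧ dx_i ∧ dx_j = sgn(permutation) dx_{(a)} ∧ dx_{(b)} ∧ dx_{(c)} with (a < b < c) sorted:
  d(x + y*z + 2*y) includes (∂/∂y)(x + y*z + 2*y) dy = (z + 2) dy, which multiplied by dx ∧ dz gives (-z - 2) dx ∧ dy ∧ dz
  d(-3*x^2 + z^2) includes (∂/∂x)(-3*x^2 + z^2) dx = (-6*x) dx, which multiplied by dy ∧ dz gives (-6*x) dx ∧ dy ∧ dz
Collecting like 3-forms: d(omega) = (-6*x - z - 2) dx ∧ dy ∧ dz.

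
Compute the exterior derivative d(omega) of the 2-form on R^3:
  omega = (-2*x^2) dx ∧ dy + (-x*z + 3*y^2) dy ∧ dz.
d(omega) = (-z) dx ∧ dy ∧ dz

For a 2-form omega = sum_{i<j} g_{ij} dx_i ∧ dx_j, the exterior derivative is
  d(omega) = sum_{i<j} d(g_{ij}) ∧ dx_i ∧ dx_j = sum_{i<j, k} (∂g_{ij}/∂x_k) dx_k ∧ dx_i ∧ dx_j.
Expand each term, using dx_k ∧ dx_i ∧ dx_j = sgn(permutation) dx_{(a)} ∧ dx_{(b)} ∧ dx_{(c)} with (a < b < c) sorted:
  d(-x*z + 3*y^2) includes (∂/∂x)(-x*z + 3*y^2) dx = (-z) dx, which multiplied by dy ∧ dz gives (-z) dx ∧ dy ∧ dz
Collecting like 3-forms: d(omega) = (-z) dx ∧ dy ∧ dz.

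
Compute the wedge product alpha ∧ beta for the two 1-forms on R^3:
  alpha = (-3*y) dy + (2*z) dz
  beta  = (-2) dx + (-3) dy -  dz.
alpha ∧ beta = (-6*y) dx ∧ dy + (3*y + 6*z) dy ∧ dz + (4*z) dx ∧ dz

Distribute the wedge, using dx_i ∧ dx_j = -dx_j ∧ dx_i and dx_i ∧ dx_i = 0. For each pair (i, j) with i < j, the coefficient of dx_i ∧ dx_j in alpha ∧ beta is (alpha_i * beta_j - alpha_j * beta_i). Collecting: alpha ∧ beta = (-6*y) dx ∧ dy + (3*y + 6*z) dy ∧ dz + (4*z) dx ∧ dz.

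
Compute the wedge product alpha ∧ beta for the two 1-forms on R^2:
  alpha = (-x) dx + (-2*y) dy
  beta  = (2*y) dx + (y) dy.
alpha ∧ beta = (y*(-x + 4*y)) dx ∧ dy

Distribute the wedge, using dx_i ∧ dx_j = -dx_j ∧ dx_i and dx_i ∧ dx_i = 0. For each pair (i, j) with i < j, the coefficient of dx_i ∧ dx_j in alpha ∧ beta is (alpha_i * beta_j - alpha_j * beta_i). Collecting: alpha ∧ beta = (y*(-x + 4*y)) dx ∧ dy.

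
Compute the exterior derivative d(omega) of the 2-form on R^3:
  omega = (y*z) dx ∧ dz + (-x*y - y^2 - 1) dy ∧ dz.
d(omega) = (-y - z) dx ∧ dy ∧ dz

For a 2-form omega = sum_{i<j} g_{ij} dx_i ∧ dx_j, the exterior derivative is
  d(omega) = sum_{i<j} d(g_{ij}) ∧ dx_i ∧ dx_j = sum_{i<j, k} (∂g_{ij}/∂x_k) dx_k ∧ dx_i ∧ dx_j.
Expand each term, using dx_k ∧ dx_i ∧ dx_j = sgn(permutation) dx_{(a)} ∧ dx_{(b)} ∧ dx_{(c)} with (a < b < c) sorted:
  d(y*z) includes (∂/∂y)(y*z) dy = (z) dy, which multiplied by dx ∧ dz gives (-z) dx ∧ dy ∧ dz
  d(-x*y - y^2 - 1) includes (∂/∂x)(-x*y - y^2 - 1) dx = (-y) dx, which multiplied by dy ∧ dz gives (-y) dx ∧ dy ∧ dz
Collecting like 3-forms: d(omega) = (-y - z) dx ∧ dy ∧ dz.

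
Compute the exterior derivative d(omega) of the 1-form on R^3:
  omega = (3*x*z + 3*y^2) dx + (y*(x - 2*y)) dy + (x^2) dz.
d(omega) = (-5*y) dx ∧ dy + (-x) dx ∧ dz

For a 1-form omega = sum_i f_i dx_i, the exterior derivative is
  d(omega) = sum_{i < j} (∂f_j/∂x_i - ∂f_i/∂x_j) dx_i ∧ dx_j.
  coefficient of dx ∧ dy: ∂f_2/∂x - ∂f_1/∂y = ∂(y*(x - 2*y))/∂x - ∂(3*x*z + 3*y^2)/∂y = -5*y
  coefficient of dx ∧ dz: ∂f_3/∂x - ∂f_1/∂z = ∂(x^2)/∂x - ∂(3*x*z + 3*y^2)/∂z = -x
Assembling: d(omega) = (-5*y) dx ∧ dy + (-x) dx ∧ dz.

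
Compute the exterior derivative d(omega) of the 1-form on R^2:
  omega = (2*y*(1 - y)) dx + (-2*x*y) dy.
d(omega) = (2*y - 2) dx ∧ dy

For a 1-form omega = sum_i f_i dx_i, the exterior derivative is
  d(omega) = sum_{i < j} (∂f_j/∂x_i - ∂f_i/∂x_j) dx_i ∧ dx_j.
  coefficient of dx ∧ dy: ∂f_2/∂x - ∂f_1/∂y = ∂(-2*x*y)/∂x - ∂(2*y*(1 - y))/∂y = 2*y - 2
Assembling: d(omega) = (2*y - 2) dx ∧ dy.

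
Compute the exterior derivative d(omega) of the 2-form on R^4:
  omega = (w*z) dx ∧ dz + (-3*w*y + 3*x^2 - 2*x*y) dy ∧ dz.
d(omega) = (z) dx ∧ dz ∧ dw + (6*x - 2*y) dx ∧ dy ∧ dz + (-3*y) dy ∧ dz ∧ dw

For a 2-form omega = sum_{i<j} g_{ij} dx_i ∧ dx_j, the exterior derivative is
  d(omega) = sum_{i<j} d(g_{ij}) ∧ dx_i ∧ dx_j = sum_{i<j, k} (∂g_{ij}/∂x_k) dx_k ∧ dx_i ∧ dx_j.
Expand each term, using dx_k ∧ dx_i ∧ dx_j = sgn(permutation) dx_{(a)} ∧ dx_{(b)} ∧ dx_{(c)} with (a < b < c) sorted:
  d(w*z) includes (∂/∂w)(w*z) dw = (z) dw, which multiplied by dx ∧ dz gives (z) dx ∧ dz ∧ dw
  d(-3*w*y + 3*x^2 - 2*x*y) includes (∂/∂x)(-3*w*y + 3*x^2 - 2*x*y) dx = (6*x - 2*y) dx, which multiplied by dy ∧ dz gives (6*x - 2*y) dx ∧ dy ∧ dz
  d(-3*w*y + 3*x^2 - 2*x*y) includes (∂/∂w)(-3*w*y + 3*x^2 - 2*x*y) dw = (-3*y) dw, which multiplied by dy ∧ dz gives (-3*y) dy ∧ dz ∧ dw
Collecting like 3-forms: d(omega) = (z) dx ∧ dz ∧ dw + (6*x - 2*y) dx ∧ dy ∧ dz + (-3*y) dy ∧ dz ∧ dw.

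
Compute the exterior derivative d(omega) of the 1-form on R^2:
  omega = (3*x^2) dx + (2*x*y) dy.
d(omega) = (2*y) dx ∧ dy

For a 1-form omega = sum_i f_i dx_i, the exterior derivative is
  d(omega) = sum_{i < j} (∂f_j/∂x_i - ∂f_i/∂x_j) dx_i ∧ dx_j.
  coefficient of dx ∧ dy: ∂f_2/∂x - ∂f_1/∂y = ∂(2*x*y)/∂x - ∂(3*x^2)/∂y = 2*y
Assembling: d(omega) = (2*y) dx ∧ dy.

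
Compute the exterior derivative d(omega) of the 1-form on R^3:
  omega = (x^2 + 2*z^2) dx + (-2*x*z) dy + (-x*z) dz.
d(omega) = (-2*z) dx ∧ dy + (-5*z) dx ∧ dz + (2*x) dy ∧ dz

For a 1-form omega = sum_i f_i dx_i, the exterior derivative is
  d(omega) = sum_{i < j} (∂f_j/∂x_i - ∂f_i/∂x_j) dx_i ∧ dx_j.
  coefficient of dx ∧ dy: ∂f_2/∂x - ∂f_1/∂y = ∂(-2*x*z)/∂x - ∂(x^2 + 2*z^2)/∂y = -2*z
  coefficient of dx ∧ dz: ∂f_3/∂x - ∂f_1/∂z = ∂(-x*z)/∂x - ∂(x^2 + 2*z^2)/∂z = -5*z
  coefficient of dy ∧ dz: ∂f_3/∂y - ∂f_2/∂z = ∂(-x*z)/∂y - ∂(-2*x*z)/∂z = 2*x
Assembling: d(omega) = (-2*z) dx ∧ dy + (-5*z) dx ∧ dz + (2*x) dy ∧ dz.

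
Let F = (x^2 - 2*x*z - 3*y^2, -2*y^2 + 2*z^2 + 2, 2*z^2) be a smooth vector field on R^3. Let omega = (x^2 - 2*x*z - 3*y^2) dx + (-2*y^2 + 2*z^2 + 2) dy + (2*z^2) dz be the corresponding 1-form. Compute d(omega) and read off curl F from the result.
d(omega) = (-4*z) dy ∧ dz + (-2*x) dz ∧ dx + (6*y) dx ∧ dy; curl F = (-4*z, -2*x, 6*y)

d omega = sum_{i<j} (∂f_j/∂x_i - ∂f_i/∂x_j) dx_i ∧ dx_j. Under the identification (dy ∧ dz, dz ∧ dx, dx ∧ dy) ↔ (e_x, e_y, e_z), the coefficients are exactly the components of curl F. Compute:
  ∂R/∂y - ∂Q/∂z = (0) - (4*z) = -4*z
  ∂P/∂z - ∂R/∂x = (-2*x) - (0) = -2*x
  ∂Q/∂x - ∂P/∂y = (0) - (-6*y) = 6*y.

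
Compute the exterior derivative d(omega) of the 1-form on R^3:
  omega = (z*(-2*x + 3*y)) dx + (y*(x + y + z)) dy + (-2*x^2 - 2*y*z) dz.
d(omega) = (y - 3*z) dx ∧ dy + (-2*x - 3*y) dx ∧ dz + (-y - 2*z) dy ∧ dz

For a 1-form omega = sum_i f_i dx_i, the exterior derivative is
  d(omega) = sum_{i < j} (∂f_j/∂x_i - ∂f_i/∂x_j) dx_i ∧ dx_j.
  coefficient of dx ∧ dy: ∂f_2/∂x - ∂f_1/∂y = ∂(y*(x + y + z))/∂x - ∂(z*(-2*x + 3*y))/∂y = y - 3*z
  coefficient of dx ∧ dz: ∂f_3/∂x - ∂f_1/∂z = ∂(-2*x^2 - 2*y*z)/∂x - ∂(z*(-2*x + 3*y))/∂z = -2*x - 3*y
  coefficient of dy ∧ dz: ∂f_3/∂y - ∂f_2/∂z = ∂(-2*x^2 - 2*y*z)/∂y - ∂(y*(x + y + z))/∂z = -y - 2*z
Assembling: d(omega) = (y - 3*z) dx ∧ dy + (-2*x - 3*y) dx ∧ dz + (-y - 2*z) dy ∧ dz.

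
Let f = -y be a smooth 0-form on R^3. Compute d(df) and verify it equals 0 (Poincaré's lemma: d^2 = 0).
d(df) = 0

Step 1: df = sum_i (∂f/∂x_i) dx_i = (0) dx + (-1) dy + (0) dz.
Step 2: Apply d again. Using the 1-form formula, the coefficient of dx ∧ dy in d(df) is ∂^2 f/∂x ∂y - ∂^2 f/∂y ∂x = (0) - (0) = 0 (equality of mixed partials for smooth f).
Similarly for dx ∧ dz and dy ∧ dz — all coefficients vanish. So d(df) = 0.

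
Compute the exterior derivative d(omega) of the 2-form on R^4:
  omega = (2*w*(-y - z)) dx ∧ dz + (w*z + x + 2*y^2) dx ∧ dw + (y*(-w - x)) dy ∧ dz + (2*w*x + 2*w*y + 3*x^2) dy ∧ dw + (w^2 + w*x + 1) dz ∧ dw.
d(omega) = (2*w - y) dx ∧ dy ∧ dz + (-2*y - 2*z) dx ∧ dz ∧ dw + (2*w + 6*x - 4*y) dx ∧ dy ∧ dw + (-y) dy ∧ dz ∧ dw

For a 2-form omega = sum_{i<j} g_{ij} dx_i ∧ dx_j, the exterior derivative is
  d(omega) = sum_{i<j} d(g_{ij}) ∧ dx_i ∧ dx_j = sum_{i<j, k} (∂g_{ij}/∂x_k) dx_k ∧ dx_i ∧ dx_j.
Expand each term, using dx_k ∧ dx_i ∧ dx_j = sgn(permutation) dx_{(a)} ∧ dx_{(b)} ∧ dx_{(c)} with (a < b < c) sorted:
  d(2*w*(-y - z)) includes (∂/∂y)(2*w*(-y - z)) dy = (-2*w) dy, which multiplied by dx ∧ dz gives (2*w) dx ∧ dy ∧ dz
  d(2*w*(-y - z)) includes (∂/∂w)(2*w*(-y - z)) dw = (-2*y - 2*z) dw, which multiplied by dx ∧ dz gives (-2*y - 2*z) dx ∧ dz ∧ dw
  d(w*z + x + 2*y^2) includes (∂/∂y)(w*z + x + 2*y^2) dy = (4*y) dy, which multiplied by dx ∧ dw gives (-4*y) dx ∧ dy ∧ dw
  d(w*z + x + 2*y^2) includes (∂/∂z)(w*z + x + 2*y^2) dz = (w) dz, which multiplied by dx ∧ dw gives (-w) dx ∧ dz ∧ dw
  d(y*(-w - x)) includes (∂/∂x)(y*(-w - x)) dx = (-y) dx, which multiplied by dy ∧ dz gives (-y) dx ∧ dy ∧ dz
  d(y*(-w - x)) includes (∂/∂w)(y*(-w - x)) dw = (-y) dw, which multiplied by dy ∧ dz gives (-y) dy ∧ dz ∧ dw
  d(2*w*x + 2*w*y + 3*x^2) includes (∂/∂x)(2*w*x + 2*w*y + 3*x^2) dx = (2*w + 6*x) dx, which multiplied by dy ∧ dw gives (2*w + 6*x) dx ∧ dy ∧ dw
  d(w^2 + w*x + 1) includes (∂/∂x)(w^2 + w*x + 1) dx = (w) dx, which multiplied by dz ∧ dw gives (w) dx ∧ dz ∧ dw
Collecting like 3-forms: d(omega) = (2*w - y) dx ∧ dy ∧ dz + (-2*y - 2*z) dx ∧ dz ∧ dw + (2*w + 6*x - 4*y) dx ∧ dy ∧ dw + (-y) dy ∧ dz ∧ dw.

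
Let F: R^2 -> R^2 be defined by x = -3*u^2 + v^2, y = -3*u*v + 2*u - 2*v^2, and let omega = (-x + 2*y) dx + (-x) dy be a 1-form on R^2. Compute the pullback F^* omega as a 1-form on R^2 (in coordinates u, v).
F^* omega = (-18*u^3 + 27*u^2*v - 18*u^2 + 30*u*v^2 + 3*v^3 - 2*v^2) du + (-9*u^3 - 6*u^2*v - 9*u*v^2 + 8*u*v - 6*v^3) dv

Using F^*(f dg) = (f ∘ F) d(g ∘ F), substitute each coordinate x_i by F_i(u, v) in f_i, and replace dx_i by d F_i = (∂F_i/∂u) du + (∂F_i/∂v) dv.
  For the x component: f_1(F) = 3*u^2 - 6*u*v + 4*u - 5*v^2; d F_1 = (-6*u) du + (2*v) dv
  For the y component: f_2(F) = 3*u^2 - v^2; d F_2 = (2 - 3*v) du + (-3*u - 4*v) dv
Combining and collecting du, dv coefficients:
  coeff of du: -18*u^3 + 27*u^2*v - 18*u^2 + 30*u*v^2 + 3*v^3 - 2*v^2
  coeff of dv: -9*u^3 - 6*u^2*v - 9*u*v^2 + 8*u*v - 6*v^3
F^* omega = (-18*u^3 + 27*u^2*v - 18*u^2 + 30*u*v^2 + 3*v^3 - 2*v^2) du + (-9*u^3 - 6*u^2*v - 9*u*v^2 + 8*u*v - 6*v^3) dv.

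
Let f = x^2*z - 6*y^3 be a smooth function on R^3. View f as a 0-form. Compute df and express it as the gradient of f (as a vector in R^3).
df = (2*x*z) dx + (-18*y^2) dy + (x^2) dz; grad f = (2*x*z, -18*y^2, x^2)

For a 0-form f, d f = (∂f/∂x) dx + (∂f/∂y) dy + (∂f/∂z) dz. The components of the vector representation are exactly the entries of grad f in Cartesian coordinates:
  ∂f/∂x = 2*x*z
  ∂f/∂y = -18*y^2
  ∂f/∂z = x^2.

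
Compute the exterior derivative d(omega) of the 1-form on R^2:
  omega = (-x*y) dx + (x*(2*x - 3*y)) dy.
d(omega) = (5*x - 3*y) dx ∧ dy

For a 1-form omega = sum_i f_i dx_i, the exterior derivative is
  d(omega) = sum_{i < j} (∂f_j/∂x_i - ∂f_i/∂x_j) dx_i ∧ dx_j.
  coefficient of dx ∧ dy: ∂f_2/∂x - ∂f_1/∂y = ∂(x*(2*x - 3*y))/∂x - ∂(-x*y)/∂y = 5*x - 3*y
Assembling: d(omega) = (5*x - 3*y) dx ∧ dy.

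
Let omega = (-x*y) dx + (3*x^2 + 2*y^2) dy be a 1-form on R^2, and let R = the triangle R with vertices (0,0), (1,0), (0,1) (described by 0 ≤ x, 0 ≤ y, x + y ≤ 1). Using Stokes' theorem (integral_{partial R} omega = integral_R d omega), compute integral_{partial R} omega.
integral_(partial R) omega = 7/6

Stokes: integral_partial_R omega = integral_R d omega with d omega = (∂Q/∂x - ∂P/∂y) dx ∧ dy.
  ∂Q/∂x = 6*x
  ∂P/∂y = -x
  integrand = ∂Q/∂x - ∂P/∂y = 7*x.
Integrating over R: integral_0^1 integral_0^{1-x} (7*x) dy dx = 7/6.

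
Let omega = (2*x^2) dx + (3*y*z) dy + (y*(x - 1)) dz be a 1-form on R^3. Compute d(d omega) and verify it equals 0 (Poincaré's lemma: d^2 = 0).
d(d omega) = 0

Step 1: d omega = sum_{i<j} (∂f_j/∂x_i - ∂f_i/∂x_j) dx_i ∧ dx_j:
  coeff of dx ∧ dy: 0
  coeff of dx ∧ dz: y
  coeff of dy ∧ dz: x - 3*y - 1
Step 2: Apply d again to each 2-form coefficient. The only possible 3-form in R^3 is dx ∧ dy ∧ dz, with coefficient
  ∂(coeff of dy∧dz)/∂x - ∂(coeff of dx∧dz)/∂y + ∂(coeff of dx∧dy)/∂z
  = ∂/∂x (x - 3*y - 1) - ∂/∂y (y) + ∂/∂z (0).
Each of these terms simplifies to sums of mixed partials that cancel in pairs. The result is 0 (by equality of mixed partials for smooth functions — Schwarz / Clairaut).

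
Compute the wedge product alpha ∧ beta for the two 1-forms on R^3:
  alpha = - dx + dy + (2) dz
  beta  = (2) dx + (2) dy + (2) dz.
alpha ∧ beta = (-4) dx ∧ dy + (-6) dx ∧ dz + (-2) dy ∧ dz

Distribute the wedge, using dx_i ∧ dx_j = -dx_j ∧ dx_i and dx_i ∧ dx_i = 0. For each pair (i, j) with i < j, the coefficient of dx_i ∧ dx_j in alpha ∧ beta is (alpha_i * beta_j - alpha_j * beta_i). Collecting: alpha ∧ beta = (-4) dx ∧ dy + (-6) dx ∧ dz + (-2) dy ∧ dz.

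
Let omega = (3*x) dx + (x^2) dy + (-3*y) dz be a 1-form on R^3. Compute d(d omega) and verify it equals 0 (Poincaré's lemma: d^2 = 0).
d(d omega) = 0

Step 1: d omega = sum_{i<j} (∂f_j/∂x_i - ∂f_i/∂x_j) dx_i ∧ dx_j:
  coeff of dx ∧ dy: 2*x
  coeff of dx ∧ dz: 0
  coeff of dy ∧ dz: -3
Step 2: Apply d again to each 2-form coefficient. The only possible 3-form in R^3 is dx ∧ dy ∧ dz, with coefficient
  ∂(coeff of dy∧dz)/∂x - ∂(coeff of dx∧dz)/∂y + ∂(coeff of dx∧dy)/∂z
  = ∂/∂x (-3) - ∂/∂y (0) + ∂/∂z (2*x).
Each of these terms simplifies to sums of mixed partials that cancel in pairs. The result is 0 (by equality of mixed partials for smooth functions — Schwarz / Clairaut).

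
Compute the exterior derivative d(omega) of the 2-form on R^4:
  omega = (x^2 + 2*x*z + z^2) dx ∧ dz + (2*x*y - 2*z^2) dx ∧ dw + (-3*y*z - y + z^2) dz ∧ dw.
d(omega) = (-2*x) dx ∧ dy ∧ dw + (4*z) dx ∧ dz ∧ dw + (-3*z - 1) dy ∧ dz ∧ dw

For a 2-form omega = sum_{i<j} g_{ij} dx_i ∧ dx_j, the exterior derivative is
  d(omega) = sum_{i<j} d(g_{ij}) ∧ dx_i ∧ dx_j = sum_{i<j, k} (∂g_{ij}/∂x_k) dx_k ∧ dx_i ∧ dx_j.
Expand each term, using dx_k ∧ dx_i ∧ dx_j = sgn(permutation) dx_{(a)} ∧ dx_{(b)} ∧ dx_{(c)} with (a < b < c) sorted:
  d(2*x*y - 2*z^2) includes (∂/∂y)(2*x*y - 2*z^2) dy = (2*x) dy, which multiplied by dx ∧ dw gives (-2*x) dx ∧ dy ∧ dw
  d(2*x*y - 2*z^2) includes (∂/∂z)(2*x*y - 2*z^2) dz = (-4*z) dz, which multiplied by dx ∧ dw gives (4*z) dx ∧ dz ∧ dw
  d(-3*y*z - y + z^2) includes (∂/∂y)(-3*y*z - y + z^2) dy = (-3*z - 1) dy, which multiplied by dz ∧ dw gives (-3*z - 1) dy ∧ dz ∧ dw
Collecting like 3-forms: d(omega) = (-2*x) dx ∧ dy ∧ dw + (4*z) dx ∧ dz ∧ dw + (-3*z - 1) dy ∧ dz ∧ dw.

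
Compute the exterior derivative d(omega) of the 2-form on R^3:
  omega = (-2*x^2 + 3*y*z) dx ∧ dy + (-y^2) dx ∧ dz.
d(omega) = (5*y) dx ∧ dy ∧ dz

For a 2-form omega = sum_{i<j} g_{ij} dx_i ∧ dx_j, the exterior derivative is
  d(omega) = sum_{i<j} d(g_{ij}) ∧ dx_i ∧ dx_j = sum_{i<j, k} (∂g_{ij}/∂x_k) dx_k ∧ dx_i ∧ dx_j.
Expand each term, using dx_k ∧ dx_i ∧ dx_j = sgn(permutation) dx_{(a)} ∧ dx_{(b)} ∧ dx_{(c)} with (a < b < c) sorted:
  d(-2*x^2 + 3*y*z) includes (∂/∂z)(-2*x^2 + 3*y*z) dz = (3*y) dz, which multiplied by dx ∧ dy gives (3*y) dx ∧ dy ∧ dz
  d(-y^2) includes (∂/∂y)(-y^2) dy = (-2*y) dy, which multiplied by dx ∧ dz gives (2*y) dx ∧ dy ∧ dz
Collecting like 3-forms: d(omega) = (5*y) dx ∧ dy ∧ dz.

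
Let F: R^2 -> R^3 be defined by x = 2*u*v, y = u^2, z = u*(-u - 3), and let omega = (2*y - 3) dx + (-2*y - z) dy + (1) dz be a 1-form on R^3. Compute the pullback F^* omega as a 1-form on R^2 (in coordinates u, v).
F^* omega = (-2*u^3 + 4*u^2*v + 6*u^2 - 2*u - 6*v - 3) du + (4*u^3 - 6*u) dv

Using F^*(f dg) = (f ∘ F) d(g ∘ F), substitute each coordinate x_i by F_i(u, v) in f_i, and replace dx_i by d F_i = (∂F_i/∂u) du + (∂F_i/∂v) dv.
  For the x component: f_1(F) = 2*u^2 - 3; d F_1 = (2*v) du + (2*u) dv
  For the y component: f_2(F) = u*(3 - u); d F_2 = (2*u) du + (0) dv
  For the z component: f_3(F) = 1; d F_3 = (-2*u - 3) du + (0) dv
Combining and collecting du, dv coefficients:
  coeff of du: -2*u^3 + 4*u^2*v + 6*u^2 - 2*u - 6*v - 3
  coeff of dv: 4*u^3 - 6*u
F^* omega = (-2*u^3 + 4*u^2*v + 6*u^2 - 2*u - 6*v - 3) du + (4*u^3 - 6*u) dv.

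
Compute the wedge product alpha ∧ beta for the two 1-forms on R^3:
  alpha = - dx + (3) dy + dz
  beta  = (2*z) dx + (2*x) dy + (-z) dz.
alpha ∧ beta = (-2*x - 6*z) dx ∧ dy + (-z) dx ∧ dz + (-2*x - 3*z) dy ∧ dz

Distribute the wedge, using dx_i ∧ dx_j = -dx_j ∧ dx_i and dx_i ∧ dx_i = 0. For each pair (i, j) with i < j, the coefficient of dx_i ∧ dx_j in alpha ∧ beta is (alpha_i * beta_j - alpha_j * beta_i). Collecting: alpha ∧ beta = (-2*x - 6*z) dx ∧ dy + (-z) dx ∧ dz + (-2*x - 3*z) dy ∧ dz.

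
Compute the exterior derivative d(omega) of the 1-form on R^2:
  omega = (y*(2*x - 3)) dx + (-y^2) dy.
d(omega) = (3 - 2*x) dx ∧ dy

For a 1-form omega = sum_i f_i dx_i, the exterior derivative is
  d(omega) = sum_{i < j} (∂f_j/∂x_i - ∂f_i/∂x_j) dx_i ∧ dx_j.
  coefficient of dx ∧ dy: ∂f_2/∂x - ∂f_1/∂y = ∂(-y^2)/∂x - ∂(y*(2*x - 3))/∂y = 3 - 2*x
Assembling: d(omega) = (3 - 2*x) dx ∧ dy.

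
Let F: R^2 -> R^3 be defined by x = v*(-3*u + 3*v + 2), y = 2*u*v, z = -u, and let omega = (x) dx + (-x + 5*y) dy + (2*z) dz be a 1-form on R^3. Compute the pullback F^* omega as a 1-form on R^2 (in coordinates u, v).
F^* omega = (35*u*v^2 + 2*u - 15*v^3 - 10*v^2) du + (v*(35*u^2 - 33*u*v - 16*u + 18*v^2 + 18*v + 4)) dv

Using F^*(f dg) = (f ∘ F) d(g ∘ F), substitute each coordinate x_i by F_i(u, v) in f_i, and replace dx_i by d F_i = (∂F_i/∂u) du + (∂F_i/∂v) dv.
  For the x component: f_1(F) = v*(-3*u + 3*v + 2); d F_1 = (-3*v) du + (-3*u + 6*v + 2) dv
  For the y component: f_2(F) = v*(13*u - 3*v - 2); d F_2 = (2*v) du + (2*u) dv
  For the z component: f_3(F) = -2*u; d F_3 = (-1) du + (0) dv
Combining and collecting du, dv coefficients:
  coeff of du: 35*u*v^2 + 2*u - 15*v^3 - 10*v^2
  coeff of dv: v*(35*u^2 - 33*u*v - 16*u + 18*v^2 + 18*v + 4)
F^* omega = (35*u*v^2 + 2*u - 15*v^3 - 10*v^2) du + (v*(35*u^2 - 33*u*v - 16*u + 18*v^2 + 18*v + 4)) dv.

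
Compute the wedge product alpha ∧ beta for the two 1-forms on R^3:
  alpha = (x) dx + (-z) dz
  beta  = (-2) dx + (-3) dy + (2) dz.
alpha ∧ beta = (-3*x) dx ∧ dy + (2*x - 2*z) dx ∧ dz + (-3*z) dy ∧ dz

Distribute the wedge, using dx_i ∧ dx_j = -dx_j ∧ dx_i and dx_i ∧ dx_i = 0. For each pair (i, j) with i < j, the coefficient of dx_i ∧ dx_j in alpha ∧ beta is (alpha_i * beta_j - alpha_j * beta_i). Collecting: alpha ∧ beta = (-3*x) dx ∧ dy + (2*x - 2*z) dx ∧ dz + (-3*z) dy ∧ dz.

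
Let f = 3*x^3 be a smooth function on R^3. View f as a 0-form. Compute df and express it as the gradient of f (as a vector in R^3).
df = (9*x^2) dx + (0) dy + (0) dz; grad f = (9*x^2, 0, 0)

For a 0-form f, d f = (∂f/∂x) dx + (∂f/∂y) dy + (∂f/∂z) dz. The components of the vector representation are exactly the entries of grad f in Cartesian coordinates:
  ∂f/∂x = 9*x^2
  ∂f/∂y = 0
  ∂f/∂z = 0.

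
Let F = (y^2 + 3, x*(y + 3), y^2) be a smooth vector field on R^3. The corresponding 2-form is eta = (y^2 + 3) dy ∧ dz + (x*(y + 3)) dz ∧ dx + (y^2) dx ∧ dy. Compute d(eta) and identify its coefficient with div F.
d(eta) = (x) dx ∧ dy ∧ dz; div F = x

For a 2-form in R^3 of the form above, applying d gives a 3-form with coefficient ∂P/∂x + ∂Q/∂y + ∂R/∂z:
  ∂P/∂x = 0
  ∂Q/∂y = x
  ∂R/∂z = 0
Sum = x, which is exactly div F.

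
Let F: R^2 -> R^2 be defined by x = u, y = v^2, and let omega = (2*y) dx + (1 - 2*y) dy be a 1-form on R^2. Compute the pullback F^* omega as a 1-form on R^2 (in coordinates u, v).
F^* omega = (2*v^2) du + (-4*v^3 + 2*v) dv

Using F^*(f dg) = (f ∘ F) d(g ∘ F), substitute each coordinate x_i by F_i(u, v) in f_i, and replace dx_i by d F_i = (∂F_i/∂u) du + (∂F_i/∂v) dv.
  For the x component: f_1(F) = 2*v^2; d F_1 = (1) du + (0) dv
  For the y component: f_2(F) = 1 - 2*v^2; d F_2 = (0) du + (2*v) dv
Combining and collecting du, dv coefficients:
  coeff of du: 2*v^2
  coeff of dv: -4*v^3 + 2*v
F^* omega = (2*v^2) du + (-4*v^3 + 2*v) dv.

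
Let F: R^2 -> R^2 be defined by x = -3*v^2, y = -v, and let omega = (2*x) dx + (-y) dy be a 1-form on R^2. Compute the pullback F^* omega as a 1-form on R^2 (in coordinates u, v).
F^* omega = (36*v^3 - v) dv

Using F^*(f dg) = (f ∘ F) d(g ∘ F), substitute each coordinate x_i by F_i(u, v) in f_i, and replace dx_i by d F_i = (∂F_i/∂u) du + (∂F_i/∂v) dv.
  For the x component: f_1(F) = -6*v^2; d F_1 = (0) du + (-6*v) dv
  For the y component: f_2(F) = v; d F_2 = (0) du + (-1) dv
Combining and collecting du, dv coefficients:
  coeff of du: 0
  coeff of dv: 36*v^3 - v
F^* omega = (36*v^3 - v) dv.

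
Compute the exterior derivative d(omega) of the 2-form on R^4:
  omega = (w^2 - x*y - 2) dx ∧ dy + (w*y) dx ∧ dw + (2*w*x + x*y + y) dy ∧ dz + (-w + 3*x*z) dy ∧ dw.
d(omega) = (w + 3*z) dx ∧ dy ∧ dw + (2*w + y) dx ∧ dy ∧ dz + (-x) dy ∧ dz ∧ dw

For a 2-form omega = sum_{i<j} g_{ij} dx_i ∧ dx_j, the exterior derivative is
  d(omega) = sum_{i<j} d(g_{ij}) ∧ dx_i ∧ dx_j = sum_{i<j, k} (∂g_{ij}/∂x_k) dx_k ∧ dx_i ∧ dx_j.
Expand each term, using dx_k ∧ dx_i ∧ dx_j = sgn(permutation) dx_{(a)} ∧ dx_{(b)} ∧ dx_{(c)} with (a < b < c) sorted:
  d(w^2 - x*y - 2) includes (∂/∂w)(w^2 - x*y - 2) dw = (2*w) dw, which multiplied by dx ∧ dy gives (2*w) dx ∧ dy ∧ dw
  d(w*y) includes (∂/∂y)(w*y) dy = (w) dy, which multiplied by dx ∧ dw gives (-w) dx ∧ dy ∧ dw
  d(2*w*x + x*y + y) includes (∂/∂x)(2*w*x + x*y + y) dx = (2*w + y) dx, which multiplied by dy ∧ dz gives (2*w + y) dx ∧ dy ∧ dz
  d(2*w*x + x*y + y) includes (∂/∂w)(2*w*x + x*y + y) dw = (2*x) dw, which multiplied by dy ∧ dz gives (2*x) dy ∧ dz ∧ dw
  d(-w + 3*x*z) includes (∂/∂x)(-w + 3*x*z) dx = (3*z) dx, which multiplied by dy ∧ dw gives (3*z) dx ∧ dy ∧ dw
  d(-w + 3*x*z) includes (∂/∂z)(-w + 3*x*z) dz = (3*x) dz, which multiplied by dy ∧ dw gives (-3*x) dy ∧ dz ∧ dw
Collecting like 3-forms: d(omega) = (w + 3*z) dx ∧ dy ∧ dw + (2*w + y) dx ∧ dy ∧ dz + (-x) dy ∧ dz ∧ dw.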